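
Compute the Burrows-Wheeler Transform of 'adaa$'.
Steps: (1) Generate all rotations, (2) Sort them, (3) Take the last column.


Rotations (sorted):
  0: $adaa -> last char: a
  1: a$ada -> last char: a
  2: aa$ad -> last char: d
  3: adaa$ -> last char: $
  4: daa$a -> last char: a


BWT = aad$a


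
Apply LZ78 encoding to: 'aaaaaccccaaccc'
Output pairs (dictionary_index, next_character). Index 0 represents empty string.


LZ78 encoding steps:
Dictionary: {0: ''}
Step 1: w='' (idx 0), next='a' -> output (0, 'a'), add 'a' as idx 1
Step 2: w='a' (idx 1), next='a' -> output (1, 'a'), add 'aa' as idx 2
Step 3: w='aa' (idx 2), next='c' -> output (2, 'c'), add 'aac' as idx 3
Step 4: w='' (idx 0), next='c' -> output (0, 'c'), add 'c' as idx 4
Step 5: w='c' (idx 4), next='c' -> output (4, 'c'), add 'cc' as idx 5
Step 6: w='aac' (idx 3), next='c' -> output (3, 'c'), add 'aacc' as idx 6
Step 7: w='c' (idx 4), end of input -> output (4, '')


Encoded: [(0, 'a'), (1, 'a'), (2, 'c'), (0, 'c'), (4, 'c'), (3, 'c'), (4, '')]


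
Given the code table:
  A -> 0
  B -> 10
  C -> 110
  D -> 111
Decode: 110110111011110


Decoding:
110 -> C
110 -> C
111 -> D
0 -> A
111 -> D
10 -> B


Result: CCDADB


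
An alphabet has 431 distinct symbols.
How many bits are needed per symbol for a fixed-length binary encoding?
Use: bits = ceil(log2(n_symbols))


log2(431) = 8.7515
Bracket: 2^8 = 256 < 431 <= 2^9 = 512
So ceil(log2(431)) = 9

bits = ceil(log2(431)) = ceil(8.7515) = 9 bits


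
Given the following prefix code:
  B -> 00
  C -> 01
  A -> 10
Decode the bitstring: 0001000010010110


Decoding step by step:
Bits 00 -> B
Bits 01 -> C
Bits 00 -> B
Bits 00 -> B
Bits 10 -> A
Bits 01 -> C
Bits 01 -> C
Bits 10 -> A


Decoded message: BCBBACCA


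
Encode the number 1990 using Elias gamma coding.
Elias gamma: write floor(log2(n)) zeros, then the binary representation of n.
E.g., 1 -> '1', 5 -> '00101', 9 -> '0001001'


num_bits = floor(log2(1990)) + 1 = 11
leading_zeros = num_bits - 1 = 10
binary(1990) = 11111000110

Elias gamma(1990) = '0000000000' + '11111000110' = 000000000011111000110 (21 bits)


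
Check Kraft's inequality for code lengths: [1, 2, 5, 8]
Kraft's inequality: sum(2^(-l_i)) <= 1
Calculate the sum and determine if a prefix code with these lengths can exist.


Sum = 2^(-1) + 2^(-2) + 2^(-5) + 2^(-8)
    = 0.5 + 0.25 + 0.03125 + 0.00390625
    = 201/256 = 0.78515625
Since 0.78515625 <= 1, Kraft's inequality IS satisfied.
A prefix code with these lengths CAN exist.

Kraft sum = 0.78515625. Satisfied.


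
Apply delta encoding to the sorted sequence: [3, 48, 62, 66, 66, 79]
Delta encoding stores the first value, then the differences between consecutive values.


First value: 3
Deltas:
  48 - 3 = 45
  62 - 48 = 14
  66 - 62 = 4
  66 - 66 = 0
  79 - 66 = 13


Delta encoded: [3, 45, 14, 4, 0, 13]


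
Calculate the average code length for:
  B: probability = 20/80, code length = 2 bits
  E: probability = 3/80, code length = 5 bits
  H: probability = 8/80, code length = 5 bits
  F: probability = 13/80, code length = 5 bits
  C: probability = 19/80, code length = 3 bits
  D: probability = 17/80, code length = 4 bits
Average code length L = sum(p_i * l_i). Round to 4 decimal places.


Weighted contributions p_i * l_i:
  B: (20/80) * 2 = 40/80
  E: (3/80) * 5 = 15/80
  H: (8/80) * 5 = 40/80
  F: (13/80) * 5 = 65/80
  C: (19/80) * 3 = 57/80
  D: (17/80) * 4 = 68/80
Sum = (40 + 15 + 40 + 65 + 57 + 68)/80 = 285/80

L = 285/80 = 3.5625 bits/symbol


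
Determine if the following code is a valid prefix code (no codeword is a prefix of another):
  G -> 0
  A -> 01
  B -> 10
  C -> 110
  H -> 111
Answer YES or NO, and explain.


Checking each pair (does one codeword prefix another?):
  G='0' vs A='01': prefix -- VIOLATION

NO -- this is NOT a valid prefix code. G (0) is a prefix of A (01).


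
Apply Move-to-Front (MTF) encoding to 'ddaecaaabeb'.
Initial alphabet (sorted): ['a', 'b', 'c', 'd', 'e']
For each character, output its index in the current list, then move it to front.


MTF encoding:
'd': index 3 in ['a', 'b', 'c', 'd', 'e'] -> ['d', 'a', 'b', 'c', 'e']
'd': index 0 in ['d', 'a', 'b', 'c', 'e'] -> ['d', 'a', 'b', 'c', 'e']
'a': index 1 in ['d', 'a', 'b', 'c', 'e'] -> ['a', 'd', 'b', 'c', 'e']
'e': index 4 in ['a', 'd', 'b', 'c', 'e'] -> ['e', 'a', 'd', 'b', 'c']
'c': index 4 in ['e', 'a', 'd', 'b', 'c'] -> ['c', 'e', 'a', 'd', 'b']
'a': index 2 in ['c', 'e', 'a', 'd', 'b'] -> ['a', 'c', 'e', 'd', 'b']
'a': index 0 in ['a', 'c', 'e', 'd', 'b'] -> ['a', 'c', 'e', 'd', 'b']
'a': index 0 in ['a', 'c', 'e', 'd', 'b'] -> ['a', 'c', 'e', 'd', 'b']
'b': index 4 in ['a', 'c', 'e', 'd', 'b'] -> ['b', 'a', 'c', 'e', 'd']
'e': index 3 in ['b', 'a', 'c', 'e', 'd'] -> ['e', 'b', 'a', 'c', 'd']
'b': index 1 in ['e', 'b', 'a', 'c', 'd'] -> ['b', 'e', 'a', 'c', 'd']


Output: [3, 0, 1, 4, 4, 2, 0, 0, 4, 3, 1]


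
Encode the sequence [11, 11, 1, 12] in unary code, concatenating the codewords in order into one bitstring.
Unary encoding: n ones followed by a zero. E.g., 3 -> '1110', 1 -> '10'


Encode each number as n ones followed by a terminating 0:
  11 -> 111111111110 (12 bits)
  11 -> 111111111110 (12 bits)
  1 -> 10 (2 bits)
  12 -> 1111111111110 (13 bits)
Total length = 12 + 12 + 2 + 13 = 39 bits.

Unary([11, 11, 1, 12]) = 111111111110111111111110101111111111110 (39 bits)


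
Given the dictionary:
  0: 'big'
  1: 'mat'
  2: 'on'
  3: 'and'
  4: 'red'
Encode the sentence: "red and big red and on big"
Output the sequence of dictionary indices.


Look up each word in the dictionary:
  'red' -> 4
  'and' -> 3
  'big' -> 0
  'red' -> 4
  'and' -> 3
  'on' -> 2
  'big' -> 0

Encoded: [4, 3, 0, 4, 3, 2, 0]


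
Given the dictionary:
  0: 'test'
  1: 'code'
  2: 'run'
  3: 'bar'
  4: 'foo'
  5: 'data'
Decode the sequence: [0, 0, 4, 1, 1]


Look up each index in the dictionary:
  0 -> 'test'
  0 -> 'test'
  4 -> 'foo'
  1 -> 'code'
  1 -> 'code'

Decoded: "test test foo code code"


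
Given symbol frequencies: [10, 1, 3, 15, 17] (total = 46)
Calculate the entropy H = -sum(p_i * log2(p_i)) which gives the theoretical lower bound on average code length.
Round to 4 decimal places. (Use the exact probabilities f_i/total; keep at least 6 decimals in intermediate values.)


Per-symbol terms -p_i * log2(p_i) with p_i = f_i/46:
  p = 10/46 = 0.217391: log2(p) = -2.201634, -p*log2(p) = 0.478616
  p = 1/46 = 0.021739: log2(p) = -5.523562, -p*log2(p) = 0.120077
  p = 3/46 = 0.065217: log2(p) = -3.938599, -p*log2(p) = 0.256865
  p = 15/46 = 0.326087: log2(p) = -1.616671, -p*log2(p) = 0.527175
  p = 17/46 = 0.369565: log2(p) = -1.436099, -p*log2(p) = 0.530732
H = 0.478616 + 0.120077 + 0.256865 + 0.527175 + 0.530732 = 1.913465

H = 1.9135 bits/symbol


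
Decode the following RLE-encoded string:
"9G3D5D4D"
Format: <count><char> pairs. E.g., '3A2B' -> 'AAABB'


Expanding each <count><char> pair:
  9G -> 'GGGGGGGGG'
  3D -> 'DDD'
  5D -> 'DDDDD'
  4D -> 'DDDD'

Decoded = GGGGGGGGGDDDDDDDDDDDD


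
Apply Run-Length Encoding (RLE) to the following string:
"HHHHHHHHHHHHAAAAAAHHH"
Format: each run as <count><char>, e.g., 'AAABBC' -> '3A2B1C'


Scanning runs left to right:
  i=0: run of 'H' x 12 -> '12H'
  i=12: run of 'A' x 6 -> '6A'
  i=18: run of 'H' x 3 -> '3H'

RLE = 12H6A3H


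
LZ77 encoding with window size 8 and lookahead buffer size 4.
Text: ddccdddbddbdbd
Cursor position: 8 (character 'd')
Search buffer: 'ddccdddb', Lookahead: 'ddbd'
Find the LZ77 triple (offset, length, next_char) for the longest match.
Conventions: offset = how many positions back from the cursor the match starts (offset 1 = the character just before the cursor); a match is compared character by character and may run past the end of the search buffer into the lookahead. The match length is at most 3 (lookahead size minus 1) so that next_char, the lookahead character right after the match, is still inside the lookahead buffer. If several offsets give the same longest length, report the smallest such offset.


Try each offset into the search buffer:
  offset=1 (pos 7, char 'b'): match length 0
  offset=2 (pos 6, char 'd'): match length 1
  offset=3 (pos 5, char 'd'): match length 3
  offset=4 (pos 4, char 'd'): match length 2
  offset=5 (pos 3, char 'c'): match length 0
  offset=6 (pos 2, char 'c'): match length 0
  offset=7 (pos 1, char 'd'): match length 1
  offset=8 (pos 0, char 'd'): match length 2
Longest match has length 3 at offset 3.
next_char = character at position 8 + 3 = 11 -> 'd'

Best match: offset=3, length=3 (matching 'ddb' starting at position 5)
LZ77 triple: (3, 3, 'd')


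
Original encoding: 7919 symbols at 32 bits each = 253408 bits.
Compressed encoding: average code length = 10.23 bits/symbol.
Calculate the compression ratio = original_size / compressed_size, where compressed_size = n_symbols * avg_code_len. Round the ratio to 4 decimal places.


original_size = n_symbols * orig_bits = 7919 * 32 = 253408 bits
compressed_size = n_symbols * avg_code_len = 7919 * 10.23 = 81011.37 bits
ratio = original_size / compressed_size = 253408 / 81011.37 = 3.1281

Compression ratio = 3.1281


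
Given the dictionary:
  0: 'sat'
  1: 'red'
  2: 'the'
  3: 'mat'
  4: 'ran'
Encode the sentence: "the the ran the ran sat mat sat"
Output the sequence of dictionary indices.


Look up each word in the dictionary:
  'the' -> 2
  'the' -> 2
  'ran' -> 4
  'the' -> 2
  'ran' -> 4
  'sat' -> 0
  'mat' -> 3
  'sat' -> 0

Encoded: [2, 2, 4, 2, 4, 0, 3, 0]


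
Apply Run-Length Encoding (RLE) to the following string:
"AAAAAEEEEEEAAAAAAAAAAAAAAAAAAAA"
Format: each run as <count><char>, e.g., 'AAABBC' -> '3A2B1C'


Scanning runs left to right:
  i=0: run of 'A' x 5 -> '5A'
  i=5: run of 'E' x 6 -> '6E'
  i=11: run of 'A' x 20 -> '20A'

RLE = 5A6E20A


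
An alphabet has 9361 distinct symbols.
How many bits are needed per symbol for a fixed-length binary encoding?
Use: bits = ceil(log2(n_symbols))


log2(9361) = 13.1924
Bracket: 2^13 = 8192 < 9361 <= 2^14 = 16384
So ceil(log2(9361)) = 14

bits = ceil(log2(9361)) = ceil(13.1924) = 14 bits


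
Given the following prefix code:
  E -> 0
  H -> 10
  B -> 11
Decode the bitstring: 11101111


Decoding step by step:
Bits 11 -> B
Bits 10 -> H
Bits 11 -> B
Bits 11 -> B


Decoded message: BHBB


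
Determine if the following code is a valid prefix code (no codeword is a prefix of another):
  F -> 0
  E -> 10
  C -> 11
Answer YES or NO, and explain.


Checking each pair (does one codeword prefix another?):
  F='0' vs E='10': no prefix
  F='0' vs C='11': no prefix
  E='10' vs F='0': no prefix
  E='10' vs C='11': no prefix
  C='11' vs F='0': no prefix
  C='11' vs E='10': no prefix
No violation found over all pairs.

YES -- this is a valid prefix code. No codeword is a prefix of any other codeword.


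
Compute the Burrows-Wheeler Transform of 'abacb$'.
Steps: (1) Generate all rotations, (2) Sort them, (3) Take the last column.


Rotations (sorted):
  0: $abacb -> last char: b
  1: abacb$ -> last char: $
  2: acb$ab -> last char: b
  3: b$abac -> last char: c
  4: bacb$a -> last char: a
  5: cb$aba -> last char: a


BWT = b$bcaa


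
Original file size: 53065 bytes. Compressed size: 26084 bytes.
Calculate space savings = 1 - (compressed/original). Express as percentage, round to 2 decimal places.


ratio = compressed/original = 26084/53065 = 0.491548
savings = 1 - ratio = 1 - 0.491548 = 0.508452
as a percentage: 0.508452 * 100 = 50.85%

Space savings = 1 - 26084/53065 = 50.85%


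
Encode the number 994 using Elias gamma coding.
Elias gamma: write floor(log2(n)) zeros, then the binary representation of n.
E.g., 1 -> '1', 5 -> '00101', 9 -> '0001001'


num_bits = floor(log2(994)) + 1 = 10
leading_zeros = num_bits - 1 = 9
binary(994) = 1111100010

Elias gamma(994) = '000000000' + '1111100010' = 0000000001111100010 (19 bits)


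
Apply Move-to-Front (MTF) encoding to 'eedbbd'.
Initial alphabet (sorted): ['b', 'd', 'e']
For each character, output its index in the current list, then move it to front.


MTF encoding:
'e': index 2 in ['b', 'd', 'e'] -> ['e', 'b', 'd']
'e': index 0 in ['e', 'b', 'd'] -> ['e', 'b', 'd']
'd': index 2 in ['e', 'b', 'd'] -> ['d', 'e', 'b']
'b': index 2 in ['d', 'e', 'b'] -> ['b', 'd', 'e']
'b': index 0 in ['b', 'd', 'e'] -> ['b', 'd', 'e']
'd': index 1 in ['b', 'd', 'e'] -> ['d', 'b', 'e']


Output: [2, 0, 2, 2, 0, 1]


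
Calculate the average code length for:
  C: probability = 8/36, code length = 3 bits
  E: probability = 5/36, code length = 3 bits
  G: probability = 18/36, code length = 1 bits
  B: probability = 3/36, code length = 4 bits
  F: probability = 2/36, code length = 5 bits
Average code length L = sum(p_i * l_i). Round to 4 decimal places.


Weighted contributions p_i * l_i:
  C: (8/36) * 3 = 24/36
  E: (5/36) * 3 = 15/36
  G: (18/36) * 1 = 18/36
  B: (3/36) * 4 = 12/36
  F: (2/36) * 5 = 10/36
Sum = (24 + 15 + 18 + 12 + 10)/36 = 79/36

L = 79/36 = 2.1944 bits/symbol


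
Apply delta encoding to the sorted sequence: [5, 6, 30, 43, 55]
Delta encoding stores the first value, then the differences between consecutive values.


First value: 5
Deltas:
  6 - 5 = 1
  30 - 6 = 24
  43 - 30 = 13
  55 - 43 = 12


Delta encoded: [5, 1, 24, 13, 12]


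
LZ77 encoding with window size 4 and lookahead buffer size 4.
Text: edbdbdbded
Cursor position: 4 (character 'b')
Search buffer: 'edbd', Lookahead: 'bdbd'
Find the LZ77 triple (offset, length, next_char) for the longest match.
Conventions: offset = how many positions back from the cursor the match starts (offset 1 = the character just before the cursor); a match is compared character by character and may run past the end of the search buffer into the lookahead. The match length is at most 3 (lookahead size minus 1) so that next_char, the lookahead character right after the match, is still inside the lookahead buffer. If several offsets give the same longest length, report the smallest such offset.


Try each offset into the search buffer:
  offset=1 (pos 3, char 'd'): match length 0
  offset=2 (pos 2, char 'b'): match length 3
  offset=3 (pos 1, char 'd'): match length 0
  offset=4 (pos 0, char 'e'): match length 0
Longest match has length 3 at offset 2.
next_char = character at position 4 + 3 = 7 -> 'd'

Best match: offset=2, length=3 (matching 'bdb' starting at position 2)
LZ77 triple: (2, 3, 'd')


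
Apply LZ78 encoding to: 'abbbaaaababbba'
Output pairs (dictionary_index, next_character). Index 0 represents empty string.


LZ78 encoding steps:
Dictionary: {0: ''}
Step 1: w='' (idx 0), next='a' -> output (0, 'a'), add 'a' as idx 1
Step 2: w='' (idx 0), next='b' -> output (0, 'b'), add 'b' as idx 2
Step 3: w='b' (idx 2), next='b' -> output (2, 'b'), add 'bb' as idx 3
Step 4: w='a' (idx 1), next='a' -> output (1, 'a'), add 'aa' as idx 4
Step 5: w='aa' (idx 4), next='b' -> output (4, 'b'), add 'aab' as idx 5
Step 6: w='a' (idx 1), next='b' -> output (1, 'b'), add 'ab' as idx 6
Step 7: w='bb' (idx 3), next='a' -> output (3, 'a'), add 'bba' as idx 7


Encoded: [(0, 'a'), (0, 'b'), (2, 'b'), (1, 'a'), (4, 'b'), (1, 'b'), (3, 'a')]


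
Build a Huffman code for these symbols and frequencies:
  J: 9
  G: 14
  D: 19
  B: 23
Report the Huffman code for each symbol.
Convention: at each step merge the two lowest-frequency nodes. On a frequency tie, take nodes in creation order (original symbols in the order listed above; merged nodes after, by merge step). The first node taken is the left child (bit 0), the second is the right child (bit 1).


Huffman tree construction:
Step 1: Merge J(9) + G(14) = 23
Step 2: Merge D(19) + B(23) = 42
Step 3: Merge (J+G)(23) + (D+B)(42) = 65
Read each symbol's code off the tree from the root (left child = 0, right child = 1).

Codes:
  J: 00 (length 2)
  G: 01 (length 2)
  D: 10 (length 2)
  B: 11 (length 2)
Average code length: 130/65 = 2.0000 bits/symbol


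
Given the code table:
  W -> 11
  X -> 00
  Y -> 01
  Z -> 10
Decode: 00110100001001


Decoding:
00 -> X
11 -> W
01 -> Y
00 -> X
00 -> X
10 -> Z
01 -> Y


Result: XWYXXZY


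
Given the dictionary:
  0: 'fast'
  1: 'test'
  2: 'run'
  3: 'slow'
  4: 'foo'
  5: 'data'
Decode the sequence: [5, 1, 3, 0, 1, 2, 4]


Look up each index in the dictionary:
  5 -> 'data'
  1 -> 'test'
  3 -> 'slow'
  0 -> 'fast'
  1 -> 'test'
  2 -> 'run'
  4 -> 'foo'

Decoded: "data test slow fast test run foo"


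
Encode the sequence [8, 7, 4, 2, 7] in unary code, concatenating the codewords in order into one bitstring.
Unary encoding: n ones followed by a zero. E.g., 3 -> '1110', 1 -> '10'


Encode each number as n ones followed by a terminating 0:
  8 -> 111111110 (9 bits)
  7 -> 11111110 (8 bits)
  4 -> 11110 (5 bits)
  2 -> 110 (3 bits)
  7 -> 11111110 (8 bits)
Total length = 9 + 8 + 5 + 3 + 8 = 33 bits.

Unary([8, 7, 4, 2, 7]) = 111111110111111101111011011111110 (33 bits)


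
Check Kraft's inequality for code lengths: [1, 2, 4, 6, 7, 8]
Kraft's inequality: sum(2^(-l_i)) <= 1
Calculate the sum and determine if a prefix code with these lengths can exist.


Sum = 2^(-1) + 2^(-2) + 2^(-4) + 2^(-6) + 2^(-7) + 2^(-8)
    = 0.5 + 0.25 + 0.0625 + 0.015625 + 0.0078125 + 0.00390625
    = 215/256 = 0.83984375
Since 0.83984375 <= 1, Kraft's inequality IS satisfied.
A prefix code with these lengths CAN exist.

Kraft sum = 0.83984375. Satisfied.


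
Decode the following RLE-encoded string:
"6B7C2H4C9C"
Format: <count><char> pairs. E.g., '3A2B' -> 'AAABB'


Expanding each <count><char> pair:
  6B -> 'BBBBBB'
  7C -> 'CCCCCCC'
  2H -> 'HH'
  4C -> 'CCCC'
  9C -> 'CCCCCCCCC'

Decoded = BBBBBBCCCCCCCHHCCCCCCCCCCCCC


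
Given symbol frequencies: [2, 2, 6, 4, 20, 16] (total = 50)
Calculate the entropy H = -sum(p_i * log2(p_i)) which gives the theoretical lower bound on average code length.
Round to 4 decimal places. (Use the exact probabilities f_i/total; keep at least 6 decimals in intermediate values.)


Per-symbol terms -p_i * log2(p_i) with p_i = f_i/50:
  p = 2/50 = 0.040000: log2(p) = -4.643856, -p*log2(p) = 0.185754
  p = 2/50 = 0.040000: log2(p) = -4.643856, -p*log2(p) = 0.185754
  p = 6/50 = 0.120000: log2(p) = -3.058894, -p*log2(p) = 0.367067
  p = 4/50 = 0.080000: log2(p) = -3.643856, -p*log2(p) = 0.291508
  p = 20/50 = 0.400000: log2(p) = -1.321928, -p*log2(p) = 0.528771
  p = 16/50 = 0.320000: log2(p) = -1.643856, -p*log2(p) = 0.526034
H = 0.185754 + 0.185754 + 0.367067 + 0.291508 + 0.528771 + 0.526034 = 2.084888

H = 2.0849 bits/symbol


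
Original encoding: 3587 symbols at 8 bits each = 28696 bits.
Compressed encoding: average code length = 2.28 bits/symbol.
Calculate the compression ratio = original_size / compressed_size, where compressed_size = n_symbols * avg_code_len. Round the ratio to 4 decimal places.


original_size = n_symbols * orig_bits = 3587 * 8 = 28696 bits
compressed_size = n_symbols * avg_code_len = 3587 * 2.28 = 8178.36 bits
ratio = original_size / compressed_size = 28696 / 8178.36 = 3.5088

Compression ratio = 3.5088


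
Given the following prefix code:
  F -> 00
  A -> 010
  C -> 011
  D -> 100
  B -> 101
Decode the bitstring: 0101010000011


Decoding step by step:
Bits 010 -> A
Bits 101 -> B
Bits 00 -> F
Bits 00 -> F
Bits 011 -> C


Decoded message: ABFFC


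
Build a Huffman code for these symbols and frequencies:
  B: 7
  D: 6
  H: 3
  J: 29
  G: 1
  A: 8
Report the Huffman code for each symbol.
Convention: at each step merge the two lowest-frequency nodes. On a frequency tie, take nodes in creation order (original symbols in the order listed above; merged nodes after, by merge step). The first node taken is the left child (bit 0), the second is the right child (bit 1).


Huffman tree construction:
Step 1: Merge G(1) + H(3) = 4
Step 2: Merge (G+H)(4) + D(6) = 10
Step 3: Merge B(7) + A(8) = 15
Step 4: Merge ((G+H)+D)(10) + (B+A)(15) = 25
Step 5: Merge (((G+H)+D)+(B+A))(25) + J(29) = 54
Read each symbol's code off the tree from the root (left child = 0, right child = 1).

Codes:
  B: 010 (length 3)
  D: 001 (length 3)
  H: 0001 (length 4)
  J: 1 (length 1)
  G: 0000 (length 4)
  A: 011 (length 3)
Average code length: 108/54 = 2.0000 bits/symbol


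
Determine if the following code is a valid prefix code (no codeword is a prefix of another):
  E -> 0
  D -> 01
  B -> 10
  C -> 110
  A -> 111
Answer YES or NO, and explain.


Checking each pair (does one codeword prefix another?):
  E='0' vs D='01': prefix -- VIOLATION

NO -- this is NOT a valid prefix code. E (0) is a prefix of D (01).


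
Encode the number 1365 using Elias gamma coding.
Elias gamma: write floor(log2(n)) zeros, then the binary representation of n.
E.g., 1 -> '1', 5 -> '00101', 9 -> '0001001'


num_bits = floor(log2(1365)) + 1 = 11
leading_zeros = num_bits - 1 = 10
binary(1365) = 10101010101

Elias gamma(1365) = '0000000000' + '10101010101' = 000000000010101010101 (21 bits)


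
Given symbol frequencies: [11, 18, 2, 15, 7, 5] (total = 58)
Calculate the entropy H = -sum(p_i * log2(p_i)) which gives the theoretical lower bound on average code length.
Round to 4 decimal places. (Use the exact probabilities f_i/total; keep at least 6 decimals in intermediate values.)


Per-symbol terms -p_i * log2(p_i) with p_i = f_i/58:
  p = 11/58 = 0.189655: log2(p) = -2.398549, -p*log2(p) = 0.454897
  p = 18/58 = 0.310345: log2(p) = -1.688056, -p*log2(p) = 0.523879
  p = 2/58 = 0.034483: log2(p) = -4.857981, -p*log2(p) = 0.167517
  p = 15/58 = 0.258621: log2(p) = -1.951090, -p*log2(p) = 0.504592
  p = 7/58 = 0.120690: log2(p) = -3.050626, -p*log2(p) = 0.368179
  p = 5/58 = 0.086207: log2(p) = -3.536053, -p*log2(p) = 0.304832
H = 0.454897 + 0.523879 + 0.167517 + 0.504592 + 0.368179 + 0.304832 = 2.323896

H = 2.3239 bits/symbol


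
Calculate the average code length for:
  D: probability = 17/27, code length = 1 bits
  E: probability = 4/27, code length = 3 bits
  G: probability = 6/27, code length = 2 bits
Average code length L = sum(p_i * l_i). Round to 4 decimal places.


Weighted contributions p_i * l_i:
  D: (17/27) * 1 = 17/27
  E: (4/27) * 3 = 12/27
  G: (6/27) * 2 = 12/27
Sum = (17 + 12 + 12)/27 = 41/27

L = 41/27 = 1.5185 bits/symbol


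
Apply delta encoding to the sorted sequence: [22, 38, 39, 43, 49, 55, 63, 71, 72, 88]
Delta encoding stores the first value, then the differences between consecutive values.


First value: 22
Deltas:
  38 - 22 = 16
  39 - 38 = 1
  43 - 39 = 4
  49 - 43 = 6
  55 - 49 = 6
  63 - 55 = 8
  71 - 63 = 8
  72 - 71 = 1
  88 - 72 = 16


Delta encoded: [22, 16, 1, 4, 6, 6, 8, 8, 1, 16]


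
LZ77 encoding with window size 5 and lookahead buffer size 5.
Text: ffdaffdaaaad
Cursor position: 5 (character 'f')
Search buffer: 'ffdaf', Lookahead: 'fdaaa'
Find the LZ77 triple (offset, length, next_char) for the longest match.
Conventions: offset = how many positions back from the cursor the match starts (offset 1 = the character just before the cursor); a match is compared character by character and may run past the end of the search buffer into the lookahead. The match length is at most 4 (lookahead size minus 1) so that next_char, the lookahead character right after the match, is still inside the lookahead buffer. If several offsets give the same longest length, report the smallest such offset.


Try each offset into the search buffer:
  offset=1 (pos 4, char 'f'): match length 1
  offset=2 (pos 3, char 'a'): match length 0
  offset=3 (pos 2, char 'd'): match length 0
  offset=4 (pos 1, char 'f'): match length 3
  offset=5 (pos 0, char 'f'): match length 1
Longest match has length 3 at offset 4.
next_char = character at position 5 + 3 = 8 -> 'a'

Best match: offset=4, length=3 (matching 'fda' starting at position 1)
LZ77 triple: (4, 3, 'a')


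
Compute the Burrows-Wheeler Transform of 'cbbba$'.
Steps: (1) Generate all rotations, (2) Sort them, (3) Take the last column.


Rotations (sorted):
  0: $cbbba -> last char: a
  1: a$cbbb -> last char: b
  2: ba$cbb -> last char: b
  3: bba$cb -> last char: b
  4: bbba$c -> last char: c
  5: cbbba$ -> last char: $


BWT = abbbc$


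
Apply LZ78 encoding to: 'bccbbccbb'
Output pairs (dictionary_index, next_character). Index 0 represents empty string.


LZ78 encoding steps:
Dictionary: {0: ''}
Step 1: w='' (idx 0), next='b' -> output (0, 'b'), add 'b' as idx 1
Step 2: w='' (idx 0), next='c' -> output (0, 'c'), add 'c' as idx 2
Step 3: w='c' (idx 2), next='b' -> output (2, 'b'), add 'cb' as idx 3
Step 4: w='b' (idx 1), next='c' -> output (1, 'c'), add 'bc' as idx 4
Step 5: w='cb' (idx 3), next='b' -> output (3, 'b'), add 'cbb' as idx 5


Encoded: [(0, 'b'), (0, 'c'), (2, 'b'), (1, 'c'), (3, 'b')]


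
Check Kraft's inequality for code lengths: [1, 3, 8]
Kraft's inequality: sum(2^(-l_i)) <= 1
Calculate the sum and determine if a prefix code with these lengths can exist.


Sum = 2^(-1) + 2^(-3) + 2^(-8)
    = 0.5 + 0.125 + 0.00390625
    = 161/256 = 0.62890625
Since 0.62890625 <= 1, Kraft's inequality IS satisfied.
A prefix code with these lengths CAN exist.

Kraft sum = 0.62890625. Satisfied.


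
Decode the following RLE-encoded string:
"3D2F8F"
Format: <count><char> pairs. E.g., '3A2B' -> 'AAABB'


Expanding each <count><char> pair:
  3D -> 'DDD'
  2F -> 'FF'
  8F -> 'FFFFFFFF'

Decoded = DDDFFFFFFFFFF


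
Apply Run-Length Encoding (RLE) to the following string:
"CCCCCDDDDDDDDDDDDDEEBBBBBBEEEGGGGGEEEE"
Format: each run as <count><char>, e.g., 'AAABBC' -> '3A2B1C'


Scanning runs left to right:
  i=0: run of 'C' x 5 -> '5C'
  i=5: run of 'D' x 13 -> '13D'
  i=18: run of 'E' x 2 -> '2E'
  i=20: run of 'B' x 6 -> '6B'
  i=26: run of 'E' x 3 -> '3E'
  i=29: run of 'G' x 5 -> '5G'
  i=34: run of 'E' x 4 -> '4E'

RLE = 5C13D2E6B3E5G4E


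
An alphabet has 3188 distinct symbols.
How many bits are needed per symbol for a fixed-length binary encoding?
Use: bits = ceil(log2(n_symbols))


log2(3188) = 11.6384
Bracket: 2^11 = 2048 < 3188 <= 2^12 = 4096
So ceil(log2(3188)) = 12

bits = ceil(log2(3188)) = ceil(11.6384) = 12 bits


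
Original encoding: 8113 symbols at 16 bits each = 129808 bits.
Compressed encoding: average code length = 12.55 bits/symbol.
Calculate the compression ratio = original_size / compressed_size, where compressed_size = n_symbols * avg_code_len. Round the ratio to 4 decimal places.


original_size = n_symbols * orig_bits = 8113 * 16 = 129808 bits
compressed_size = n_symbols * avg_code_len = 8113 * 12.55 = 101818.15 bits
ratio = original_size / compressed_size = 129808 / 101818.15 = 1.2749

Compression ratio = 1.2749


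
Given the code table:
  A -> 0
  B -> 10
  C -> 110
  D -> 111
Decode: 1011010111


Decoding:
10 -> B
110 -> C
10 -> B
111 -> D


Result: BCBD


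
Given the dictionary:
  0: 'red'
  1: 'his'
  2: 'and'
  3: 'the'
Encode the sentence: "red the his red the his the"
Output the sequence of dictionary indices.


Look up each word in the dictionary:
  'red' -> 0
  'the' -> 3
  'his' -> 1
  'red' -> 0
  'the' -> 3
  'his' -> 1
  'the' -> 3

Encoded: [0, 3, 1, 0, 3, 1, 3]


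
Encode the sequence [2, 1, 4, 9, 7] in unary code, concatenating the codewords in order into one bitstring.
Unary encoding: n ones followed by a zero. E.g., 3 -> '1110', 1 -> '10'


Encode each number as n ones followed by a terminating 0:
  2 -> 110 (3 bits)
  1 -> 10 (2 bits)
  4 -> 11110 (5 bits)
  9 -> 1111111110 (10 bits)
  7 -> 11111110 (8 bits)
Total length = 3 + 2 + 5 + 10 + 8 = 28 bits.

Unary([2, 1, 4, 9, 7]) = 1101011110111111111011111110 (28 bits)


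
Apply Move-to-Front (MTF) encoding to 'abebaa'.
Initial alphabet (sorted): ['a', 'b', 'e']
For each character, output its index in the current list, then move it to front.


MTF encoding:
'a': index 0 in ['a', 'b', 'e'] -> ['a', 'b', 'e']
'b': index 1 in ['a', 'b', 'e'] -> ['b', 'a', 'e']
'e': index 2 in ['b', 'a', 'e'] -> ['e', 'b', 'a']
'b': index 1 in ['e', 'b', 'a'] -> ['b', 'e', 'a']
'a': index 2 in ['b', 'e', 'a'] -> ['a', 'b', 'e']
'a': index 0 in ['a', 'b', 'e'] -> ['a', 'b', 'e']


Output: [0, 1, 2, 1, 2, 0]


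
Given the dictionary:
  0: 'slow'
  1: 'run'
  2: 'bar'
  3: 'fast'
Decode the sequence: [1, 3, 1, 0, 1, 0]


Look up each index in the dictionary:
  1 -> 'run'
  3 -> 'fast'
  1 -> 'run'
  0 -> 'slow'
  1 -> 'run'
  0 -> 'slow'

Decoded: "run fast run slow run slow"


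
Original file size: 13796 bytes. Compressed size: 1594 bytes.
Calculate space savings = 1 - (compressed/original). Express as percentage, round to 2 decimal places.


ratio = compressed/original = 1594/13796 = 0.115541
savings = 1 - ratio = 1 - 0.115541 = 0.884459
as a percentage: 0.884459 * 100 = 88.45%

Space savings = 1 - 1594/13796 = 88.45%


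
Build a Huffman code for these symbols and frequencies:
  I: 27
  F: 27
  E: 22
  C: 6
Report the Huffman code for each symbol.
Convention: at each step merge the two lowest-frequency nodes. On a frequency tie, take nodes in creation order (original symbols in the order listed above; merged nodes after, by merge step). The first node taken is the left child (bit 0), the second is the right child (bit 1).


Huffman tree construction:
Step 1: Merge C(6) + E(22) = 28
Step 2: Merge I(27) + F(27) = 54
Step 3: Merge (C+E)(28) + (I+F)(54) = 82
Read each symbol's code off the tree from the root (left child = 0, right child = 1).

Codes:
  I: 10 (length 2)
  F: 11 (length 2)
  E: 01 (length 2)
  C: 00 (length 2)
Average code length: 164/82 = 2.0000 bits/symbol


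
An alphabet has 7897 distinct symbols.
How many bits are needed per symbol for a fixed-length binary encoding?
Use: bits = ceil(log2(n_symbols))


log2(7897) = 12.9471
Bracket: 2^12 = 4096 < 7897 <= 2^13 = 8192
So ceil(log2(7897)) = 13

bits = ceil(log2(7897)) = ceil(12.9471) = 13 bits


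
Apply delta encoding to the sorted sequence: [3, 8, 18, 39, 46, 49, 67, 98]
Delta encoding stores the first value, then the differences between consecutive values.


First value: 3
Deltas:
  8 - 3 = 5
  18 - 8 = 10
  39 - 18 = 21
  46 - 39 = 7
  49 - 46 = 3
  67 - 49 = 18
  98 - 67 = 31


Delta encoded: [3, 5, 10, 21, 7, 3, 18, 31]


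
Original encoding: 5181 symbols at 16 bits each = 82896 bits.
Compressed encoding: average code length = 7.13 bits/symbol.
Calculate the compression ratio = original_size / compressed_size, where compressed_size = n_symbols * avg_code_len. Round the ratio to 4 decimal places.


original_size = n_symbols * orig_bits = 5181 * 16 = 82896 bits
compressed_size = n_symbols * avg_code_len = 5181 * 7.13 = 36940.53 bits
ratio = original_size / compressed_size = 82896 / 36940.53 = 2.244

Compression ratio = 2.244


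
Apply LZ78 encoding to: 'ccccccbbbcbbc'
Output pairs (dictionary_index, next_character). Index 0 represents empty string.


LZ78 encoding steps:
Dictionary: {0: ''}
Step 1: w='' (idx 0), next='c' -> output (0, 'c'), add 'c' as idx 1
Step 2: w='c' (idx 1), next='c' -> output (1, 'c'), add 'cc' as idx 2
Step 3: w='cc' (idx 2), next='c' -> output (2, 'c'), add 'ccc' as idx 3
Step 4: w='' (idx 0), next='b' -> output (0, 'b'), add 'b' as idx 4
Step 5: w='b' (idx 4), next='b' -> output (4, 'b'), add 'bb' as idx 5
Step 6: w='c' (idx 1), next='b' -> output (1, 'b'), add 'cb' as idx 6
Step 7: w='b' (idx 4), next='c' -> output (4, 'c'), add 'bc' as idx 7


Encoded: [(0, 'c'), (1, 'c'), (2, 'c'), (0, 'b'), (4, 'b'), (1, 'b'), (4, 'c')]


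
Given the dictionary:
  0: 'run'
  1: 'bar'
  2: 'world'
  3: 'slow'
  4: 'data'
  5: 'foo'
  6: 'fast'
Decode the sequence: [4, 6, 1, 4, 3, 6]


Look up each index in the dictionary:
  4 -> 'data'
  6 -> 'fast'
  1 -> 'bar'
  4 -> 'data'
  3 -> 'slow'
  6 -> 'fast'

Decoded: "data fast bar data slow fast"


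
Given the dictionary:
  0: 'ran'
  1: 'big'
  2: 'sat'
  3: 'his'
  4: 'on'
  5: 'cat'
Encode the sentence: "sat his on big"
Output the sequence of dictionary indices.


Look up each word in the dictionary:
  'sat' -> 2
  'his' -> 3
  'on' -> 4
  'big' -> 1

Encoded: [2, 3, 4, 1]


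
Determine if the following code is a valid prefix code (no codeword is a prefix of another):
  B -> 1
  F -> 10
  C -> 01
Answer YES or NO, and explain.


Checking each pair (does one codeword prefix another?):
  B='1' vs F='10': prefix -- VIOLATION

NO -- this is NOT a valid prefix code. B (1) is a prefix of F (10).


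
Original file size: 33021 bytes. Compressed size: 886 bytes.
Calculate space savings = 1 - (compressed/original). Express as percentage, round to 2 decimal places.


ratio = compressed/original = 886/33021 = 0.026831
savings = 1 - ratio = 1 - 0.026831 = 0.973169
as a percentage: 0.973169 * 100 = 97.32%

Space savings = 1 - 886/33021 = 97.32%


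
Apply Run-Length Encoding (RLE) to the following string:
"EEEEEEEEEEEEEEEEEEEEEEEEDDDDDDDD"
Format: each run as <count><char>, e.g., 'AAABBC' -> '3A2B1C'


Scanning runs left to right:
  i=0: run of 'E' x 24 -> '24E'
  i=24: run of 'D' x 8 -> '8D'

RLE = 24E8D


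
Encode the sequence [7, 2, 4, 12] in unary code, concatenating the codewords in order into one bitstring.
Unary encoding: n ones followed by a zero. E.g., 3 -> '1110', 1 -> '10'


Encode each number as n ones followed by a terminating 0:
  7 -> 11111110 (8 bits)
  2 -> 110 (3 bits)
  4 -> 11110 (5 bits)
  12 -> 1111111111110 (13 bits)
Total length = 8 + 3 + 5 + 13 = 29 bits.

Unary([7, 2, 4, 12]) = 11111110110111101111111111110 (29 bits)


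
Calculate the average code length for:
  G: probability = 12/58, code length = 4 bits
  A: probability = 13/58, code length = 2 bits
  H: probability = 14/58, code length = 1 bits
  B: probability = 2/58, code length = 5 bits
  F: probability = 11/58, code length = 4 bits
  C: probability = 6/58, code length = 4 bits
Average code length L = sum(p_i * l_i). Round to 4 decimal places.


Weighted contributions p_i * l_i:
  G: (12/58) * 4 = 48/58
  A: (13/58) * 2 = 26/58
  H: (14/58) * 1 = 14/58
  B: (2/58) * 5 = 10/58
  F: (11/58) * 4 = 44/58
  C: (6/58) * 4 = 24/58
Sum = (48 + 26 + 14 + 10 + 44 + 24)/58 = 166/58

L = 166/58 = 2.8621 bits/symbol


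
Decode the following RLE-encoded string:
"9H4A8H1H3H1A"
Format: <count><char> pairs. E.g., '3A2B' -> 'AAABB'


Expanding each <count><char> pair:
  9H -> 'HHHHHHHHH'
  4A -> 'AAAA'
  8H -> 'HHHHHHHH'
  1H -> 'H'
  3H -> 'HHH'
  1A -> 'A'

Decoded = HHHHHHHHHAAAAHHHHHHHHHHHHA


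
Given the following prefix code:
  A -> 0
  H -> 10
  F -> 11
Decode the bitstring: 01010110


Decoding step by step:
Bits 0 -> A
Bits 10 -> H
Bits 10 -> H
Bits 11 -> F
Bits 0 -> A


Decoded message: AHHFA


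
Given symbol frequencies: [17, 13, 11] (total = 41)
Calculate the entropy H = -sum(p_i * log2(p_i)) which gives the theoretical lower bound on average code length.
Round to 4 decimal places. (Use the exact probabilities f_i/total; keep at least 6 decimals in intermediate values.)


Per-symbol terms -p_i * log2(p_i) with p_i = f_i/41:
  p = 17/41 = 0.414634: log2(p) = -1.270089, -p*log2(p) = 0.526622
  p = 13/41 = 0.317073: log2(p) = -1.657112, -p*log2(p) = 0.525426
  p = 11/41 = 0.268293: log2(p) = -1.898120, -p*log2(p) = 0.509252
H = 0.526622 + 0.525426 + 0.509252 = 1.561300

H = 1.5613 bits/symbol


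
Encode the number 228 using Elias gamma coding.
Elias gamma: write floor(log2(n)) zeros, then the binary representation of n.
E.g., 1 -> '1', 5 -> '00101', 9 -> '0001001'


num_bits = floor(log2(228)) + 1 = 8
leading_zeros = num_bits - 1 = 7
binary(228) = 11100100

Elias gamma(228) = '0000000' + '11100100' = 000000011100100 (15 bits)


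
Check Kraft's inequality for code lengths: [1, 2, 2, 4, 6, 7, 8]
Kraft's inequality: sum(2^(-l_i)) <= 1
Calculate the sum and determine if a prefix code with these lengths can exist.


Sum = 2^(-1) + 2^(-2) + 2^(-2) + 2^(-4) + 2^(-6) + 2^(-7) + 2^(-8)
    = 0.5 + 0.25 + 0.25 + 0.0625 + 0.015625 + 0.0078125 + 0.00390625
    = 279/256 = 1.08984375
Since 1.08984375 > 1, Kraft's inequality is NOT satisfied.
A prefix code with these lengths CANNOT exist.

Kraft sum = 1.08984375. Not satisfied.


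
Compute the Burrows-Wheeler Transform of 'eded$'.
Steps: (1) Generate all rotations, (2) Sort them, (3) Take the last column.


Rotations (sorted):
  0: $eded -> last char: d
  1: d$ede -> last char: e
  2: ded$e -> last char: e
  3: ed$ed -> last char: d
  4: eded$ -> last char: $


BWT = deed$


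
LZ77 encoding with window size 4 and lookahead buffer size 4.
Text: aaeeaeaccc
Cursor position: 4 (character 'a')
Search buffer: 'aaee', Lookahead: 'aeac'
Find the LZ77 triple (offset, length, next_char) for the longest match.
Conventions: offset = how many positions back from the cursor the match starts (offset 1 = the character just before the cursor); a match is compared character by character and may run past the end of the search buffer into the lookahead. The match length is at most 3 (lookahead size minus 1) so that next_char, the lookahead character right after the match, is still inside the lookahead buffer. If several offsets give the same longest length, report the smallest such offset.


Try each offset into the search buffer:
  offset=1 (pos 3, char 'e'): match length 0
  offset=2 (pos 2, char 'e'): match length 0
  offset=3 (pos 1, char 'a'): match length 2
  offset=4 (pos 0, char 'a'): match length 1
Longest match has length 2 at offset 3.
next_char = character at position 4 + 2 = 6 -> 'a'

Best match: offset=3, length=2 (matching 'ae' starting at position 1)
LZ77 triple: (3, 2, 'a')


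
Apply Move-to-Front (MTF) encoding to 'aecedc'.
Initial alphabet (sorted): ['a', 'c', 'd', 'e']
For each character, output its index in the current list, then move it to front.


MTF encoding:
'a': index 0 in ['a', 'c', 'd', 'e'] -> ['a', 'c', 'd', 'e']
'e': index 3 in ['a', 'c', 'd', 'e'] -> ['e', 'a', 'c', 'd']
'c': index 2 in ['e', 'a', 'c', 'd'] -> ['c', 'e', 'a', 'd']
'e': index 1 in ['c', 'e', 'a', 'd'] -> ['e', 'c', 'a', 'd']
'd': index 3 in ['e', 'c', 'a', 'd'] -> ['d', 'e', 'c', 'a']
'c': index 2 in ['d', 'e', 'c', 'a'] -> ['c', 'd', 'e', 'a']


Output: [0, 3, 2, 1, 3, 2]


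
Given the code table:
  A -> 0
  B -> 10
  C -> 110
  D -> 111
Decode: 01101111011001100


Decoding:
0 -> A
110 -> C
111 -> D
10 -> B
110 -> C
0 -> A
110 -> C
0 -> A


Result: ACDBCACA


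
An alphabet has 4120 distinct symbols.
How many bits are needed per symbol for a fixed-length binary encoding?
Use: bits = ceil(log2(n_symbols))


log2(4120) = 12.0084
Bracket: 2^12 = 4096 < 4120 <= 2^13 = 8192
So ceil(log2(4120)) = 13

bits = ceil(log2(4120)) = ceil(12.0084) = 13 bits


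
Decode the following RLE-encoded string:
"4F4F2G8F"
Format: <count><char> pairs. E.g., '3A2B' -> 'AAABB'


Expanding each <count><char> pair:
  4F -> 'FFFF'
  4F -> 'FFFF'
  2G -> 'GG'
  8F -> 'FFFFFFFF'

Decoded = FFFFFFFFGGFFFFFFFF


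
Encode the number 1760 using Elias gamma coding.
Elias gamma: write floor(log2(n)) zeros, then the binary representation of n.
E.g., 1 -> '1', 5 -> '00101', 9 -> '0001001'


num_bits = floor(log2(1760)) + 1 = 11
leading_zeros = num_bits - 1 = 10
binary(1760) = 11011100000

Elias gamma(1760) = '0000000000' + '11011100000' = 000000000011011100000 (21 bits)


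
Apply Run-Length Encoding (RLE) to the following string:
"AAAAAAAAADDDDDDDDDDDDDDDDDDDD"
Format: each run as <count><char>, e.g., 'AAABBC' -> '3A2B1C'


Scanning runs left to right:
  i=0: run of 'A' x 9 -> '9A'
  i=9: run of 'D' x 20 -> '20D'

RLE = 9A20D


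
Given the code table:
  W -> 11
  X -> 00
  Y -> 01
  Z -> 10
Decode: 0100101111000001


Decoding:
01 -> Y
00 -> X
10 -> Z
11 -> W
11 -> W
00 -> X
00 -> X
01 -> Y


Result: YXZWWXXY


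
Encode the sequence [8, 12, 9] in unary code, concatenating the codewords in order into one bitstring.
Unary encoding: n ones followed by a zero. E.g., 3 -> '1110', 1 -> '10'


Encode each number as n ones followed by a terminating 0:
  8 -> 111111110 (9 bits)
  12 -> 1111111111110 (13 bits)
  9 -> 1111111110 (10 bits)
Total length = 9 + 13 + 10 = 32 bits.

Unary([8, 12, 9]) = 11111111011111111111101111111110 (32 bits)


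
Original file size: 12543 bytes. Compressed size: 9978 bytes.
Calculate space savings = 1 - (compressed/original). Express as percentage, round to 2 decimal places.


ratio = compressed/original = 9978/12543 = 0.795503
savings = 1 - ratio = 1 - 0.795503 = 0.204497
as a percentage: 0.204497 * 100 = 20.45%

Space savings = 1 - 9978/12543 = 20.45%
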